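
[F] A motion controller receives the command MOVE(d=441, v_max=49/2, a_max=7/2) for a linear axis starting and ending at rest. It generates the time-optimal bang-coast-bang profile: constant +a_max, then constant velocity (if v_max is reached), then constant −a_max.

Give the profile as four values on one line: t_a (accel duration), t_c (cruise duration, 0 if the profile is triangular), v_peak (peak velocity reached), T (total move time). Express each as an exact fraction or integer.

vₘ²/aₘ = (49/2)²/(7/2) = 343/2
441 ≥ 343/2 ⇒ cruise phase
t_a = (49/2)/(7/2) = 7; v_peak = 49/2
d_cruise = 441 − 343/2 = 539/2; t_c = (539/2)/(49/2) = 11
T = 2·7 + 11 = 25

t_a=7 t_c=11 v_peak=49/2 T=25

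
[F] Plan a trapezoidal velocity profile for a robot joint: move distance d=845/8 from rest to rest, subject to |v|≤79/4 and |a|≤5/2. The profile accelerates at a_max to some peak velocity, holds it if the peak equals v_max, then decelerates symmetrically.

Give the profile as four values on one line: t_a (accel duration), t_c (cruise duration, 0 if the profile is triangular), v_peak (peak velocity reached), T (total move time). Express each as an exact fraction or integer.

t_a=13/2 t_c=0 v_peak=65/4 T=13

(v_max)²/a_max = (79/4)²/(5/2) = 6241/40
845/8 < 6241/40 ⇒ no cruise
v_peak = √(845/8·5/2) = √(4225/16) = 65/4
t_a = (65/4)/(5/2) = 13/2; t_c = 0
T = 2·13/2 = 13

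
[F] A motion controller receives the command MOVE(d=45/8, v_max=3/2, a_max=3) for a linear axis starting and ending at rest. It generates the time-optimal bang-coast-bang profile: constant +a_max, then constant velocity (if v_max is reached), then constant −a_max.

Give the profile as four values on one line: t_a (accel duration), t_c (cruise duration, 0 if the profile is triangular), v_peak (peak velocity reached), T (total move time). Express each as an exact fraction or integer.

vₘ²/aₘ = (3/2)²/3 = 3/4
45/8 ≥ 3/4 ⇒ cruise phase
t_a = (3/2)/3 = 1/2; v_peak = 3/2
d_cruise = 45/8 − 3/4 = 39/8; t_c = (39/8)/(3/2) = 13/4
T = 2·1/2 + 13/4 = 17/4

t_a=1/2 t_c=13/4 v_peak=3/2 T=17/4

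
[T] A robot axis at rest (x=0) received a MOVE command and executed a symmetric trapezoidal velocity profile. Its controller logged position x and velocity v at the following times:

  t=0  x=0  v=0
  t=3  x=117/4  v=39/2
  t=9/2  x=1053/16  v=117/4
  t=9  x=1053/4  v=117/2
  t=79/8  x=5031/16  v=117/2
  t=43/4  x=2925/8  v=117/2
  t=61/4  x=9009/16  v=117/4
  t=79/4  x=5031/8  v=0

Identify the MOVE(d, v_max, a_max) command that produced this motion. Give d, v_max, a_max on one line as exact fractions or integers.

d=5031/8 v_max=117/2 a_max=13/2

final state: t=79/4, x=5031/8, v=0 → d = 5031/8
a_max = (39/2−0)/(3−0) = 13/2
max v = 117/2 over t∈[9,43/4] → v_max = 117/2
check: 117/2·(9+7/4) = 5031/8 ✓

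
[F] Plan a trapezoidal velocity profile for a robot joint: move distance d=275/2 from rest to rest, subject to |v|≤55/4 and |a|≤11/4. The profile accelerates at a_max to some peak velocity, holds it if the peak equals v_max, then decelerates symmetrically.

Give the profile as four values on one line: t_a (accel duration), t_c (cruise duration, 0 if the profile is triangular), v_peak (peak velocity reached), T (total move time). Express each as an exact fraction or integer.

vₘ²/aₘ = (55/4)²/(11/4) = 275/4
275/2 ≥ 275/4 so v_max reached
t_a = (55/4)/(11/4) = 5; v_peak = 55/4
d_cruise = 275/2 − 275/4 = 275/4; t_c = (275/4)/(55/4) = 5
T = 2·5 + 5 = 15

t_a=5 t_c=5 v_peak=55/4 T=15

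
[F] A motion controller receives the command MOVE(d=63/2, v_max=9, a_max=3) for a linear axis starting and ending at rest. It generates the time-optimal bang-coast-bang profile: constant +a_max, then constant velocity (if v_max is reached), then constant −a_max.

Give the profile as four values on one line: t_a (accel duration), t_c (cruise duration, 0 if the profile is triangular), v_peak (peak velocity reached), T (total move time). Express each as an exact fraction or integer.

v_max²/a_max = 9²/3 = 27
63/2 ≥ 27 ⇒ cruise phase
t_a = 9/3 = 3; v_peak = 9
d_cruise = 63/2 − 27 = 9/2; t_c = (9/2)/9 = 1/2
T = 2·3 + 1/2 = 13/2

t_a=3 t_c=1/2 v_peak=9 T=13/2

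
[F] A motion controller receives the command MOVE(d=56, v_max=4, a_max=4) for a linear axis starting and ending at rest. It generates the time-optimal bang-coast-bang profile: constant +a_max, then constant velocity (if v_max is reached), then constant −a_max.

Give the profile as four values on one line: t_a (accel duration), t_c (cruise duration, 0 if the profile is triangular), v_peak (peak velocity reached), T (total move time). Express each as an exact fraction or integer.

t_a=1 t_c=13 v_peak=4 T=15

vₘ²/aₘ = 4²/4 = 4
56 ≥ 4 so v_max reached
t_a = 4/4 = 1; v_peak = 4
d_cruise = 56 − 4 = 52; t_c = 52/4 = 13
T = 2·1 + 13 = 15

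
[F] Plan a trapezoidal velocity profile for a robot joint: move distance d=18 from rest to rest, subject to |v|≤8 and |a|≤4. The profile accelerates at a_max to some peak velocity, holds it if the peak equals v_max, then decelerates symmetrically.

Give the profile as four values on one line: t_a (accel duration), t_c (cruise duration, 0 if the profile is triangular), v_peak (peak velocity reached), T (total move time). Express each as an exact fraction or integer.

v_max²/a_max = 8²/4 = 16
18 ≥ 16 ⇒ cruise phase
t_a = 8/4 = 2; v_peak = 8
d_cruise = 18 − 16 = 2; t_c = 2/8 = 1/4
T = 2·2 + 1/4 = 17/4

t_a=2 t_c=1/4 v_peak=8 T=17/4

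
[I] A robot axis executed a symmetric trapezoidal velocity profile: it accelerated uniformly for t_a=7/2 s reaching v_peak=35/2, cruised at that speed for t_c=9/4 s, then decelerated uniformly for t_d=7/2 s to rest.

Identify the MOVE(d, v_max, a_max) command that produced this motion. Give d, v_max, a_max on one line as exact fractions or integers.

d=805/8 v_max=35/2 a_max=5

a_max = (35/2)/(7/2) = 5
d_a = ½·35/2·7/2 = 245/8; d_c = 35/2·9/4 = 315/8
d = 2·245/8 + 315/8 = 805/8
t_c = 9/4 > 0 → v_max = v_peak = 35/2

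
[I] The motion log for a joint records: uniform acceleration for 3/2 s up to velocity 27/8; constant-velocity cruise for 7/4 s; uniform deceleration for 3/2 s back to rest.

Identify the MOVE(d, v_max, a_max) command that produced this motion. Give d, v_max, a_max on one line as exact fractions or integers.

a_max = (27/8)/(3/2) = 9/4
d_a = ½·27/8·3/2 = 81/32; d_c = 27/8·7/4 = 189/32
d = 2·81/32 + 189/32 = 351/32
t_c = 7/4 > 0 ⇒ limit active, v_max = 27/8

d=351/32 v_max=27/8 a_max=9/4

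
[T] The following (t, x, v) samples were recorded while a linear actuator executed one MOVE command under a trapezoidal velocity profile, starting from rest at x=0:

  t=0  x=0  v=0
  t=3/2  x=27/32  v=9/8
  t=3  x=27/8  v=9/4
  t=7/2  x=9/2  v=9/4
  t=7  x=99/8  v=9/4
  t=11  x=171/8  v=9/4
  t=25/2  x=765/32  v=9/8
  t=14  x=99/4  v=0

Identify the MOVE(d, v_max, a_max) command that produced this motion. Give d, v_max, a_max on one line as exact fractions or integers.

d=99/4 v_max=9/4 a_max=3/4

final state: t=14, x=99/4, v=0 → d = 99/4
a_max = (9/8−0)/(3/2−0) = 3/4
max v = 9/4 over t∈[3,11] → v_max = 9/4
check: 9/4·(3+8) = 99/4 ✓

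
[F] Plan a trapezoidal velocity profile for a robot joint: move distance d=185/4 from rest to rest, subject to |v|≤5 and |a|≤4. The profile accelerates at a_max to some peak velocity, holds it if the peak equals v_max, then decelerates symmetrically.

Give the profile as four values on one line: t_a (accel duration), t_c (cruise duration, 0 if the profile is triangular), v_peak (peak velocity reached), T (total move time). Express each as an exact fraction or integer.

t_a=5/4 t_c=8 v_peak=5 T=21/2

v_max²/a_max = 5²/4 = 25/4
185/4 ≥ 25/4 ⇒ cruise phase
t_a = 5/4; v_peak = 5
d_cruise = 185/4 − 25/4 = 40; t_c = 40/5 = 8
T = 2·5/4 + 8 = 21/2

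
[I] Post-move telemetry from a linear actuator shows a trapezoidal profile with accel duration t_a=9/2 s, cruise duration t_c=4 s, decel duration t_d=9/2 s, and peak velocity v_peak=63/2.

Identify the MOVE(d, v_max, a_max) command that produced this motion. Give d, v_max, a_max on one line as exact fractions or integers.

a_max = (63/2)/(9/2) = 7
d_a = ½·63/2·9/2 = 567/8; d_c = 63/2·4 = 126
d = 2·567/8 + 126 = 1071/4
t_c = 4 > 0 so v_max = 63/2

d=1071/4 v_max=63/2 a_max=7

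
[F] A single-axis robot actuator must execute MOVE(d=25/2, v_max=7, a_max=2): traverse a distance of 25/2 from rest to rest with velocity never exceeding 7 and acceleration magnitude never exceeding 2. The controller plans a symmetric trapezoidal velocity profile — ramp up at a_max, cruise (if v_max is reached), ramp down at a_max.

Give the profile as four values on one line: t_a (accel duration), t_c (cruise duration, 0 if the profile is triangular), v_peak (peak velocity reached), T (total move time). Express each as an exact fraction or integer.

v_max²/a_max = 7²/2 = 49/2
25/2 < 49/2 so t_c = 0
v_peak = √(25/2·2) = √25 = 5
t_a = 5/2; t_c = 0
T = 2·5/2 = 5

t_a=5/2 t_c=0 v_peak=5 T=5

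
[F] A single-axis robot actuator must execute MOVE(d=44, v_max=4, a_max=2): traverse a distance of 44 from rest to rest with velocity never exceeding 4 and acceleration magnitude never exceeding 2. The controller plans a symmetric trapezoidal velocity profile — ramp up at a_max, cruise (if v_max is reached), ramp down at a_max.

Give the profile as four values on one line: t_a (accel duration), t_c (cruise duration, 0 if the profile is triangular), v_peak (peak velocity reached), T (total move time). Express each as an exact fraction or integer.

(v_max)²/a_max = 4²/2 = 8
44 ≥ 8 ⇒ cruise phase
t_a = 4/2 = 2; v_peak = 4
d_cruise = 44 − 8 = 36; t_c = 36/4 = 9
T = 2·2 + 9 = 13

t_a=2 t_c=9 v_peak=4 T=13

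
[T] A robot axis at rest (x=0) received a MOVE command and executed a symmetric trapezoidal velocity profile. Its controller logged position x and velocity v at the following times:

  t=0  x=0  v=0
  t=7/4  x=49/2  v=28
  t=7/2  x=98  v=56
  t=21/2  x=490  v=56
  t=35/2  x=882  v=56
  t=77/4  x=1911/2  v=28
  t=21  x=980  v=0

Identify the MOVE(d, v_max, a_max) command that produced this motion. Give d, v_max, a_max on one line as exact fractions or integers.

d=980 v_max=56 a_max=16

final state: t=21, x=980, v=0 → d = 980
a_max = (28−0)/(7/4−0) = 16
max v = 56 over t∈[7/2,35/2] → v_max = 56
check: 56·(7/2+14) = 980 ✓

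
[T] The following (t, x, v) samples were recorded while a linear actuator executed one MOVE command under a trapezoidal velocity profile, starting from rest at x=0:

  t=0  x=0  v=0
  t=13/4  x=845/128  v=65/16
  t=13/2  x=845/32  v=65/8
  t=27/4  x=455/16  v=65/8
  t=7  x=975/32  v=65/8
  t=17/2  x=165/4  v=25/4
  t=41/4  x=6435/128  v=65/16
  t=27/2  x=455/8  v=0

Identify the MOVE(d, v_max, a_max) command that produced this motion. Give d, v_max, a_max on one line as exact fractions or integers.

d=455/8 v_max=65/8 a_max=5/4

final state: t=27/2, x=455/8, v=0 → d = 455/8
a_max = (65/16−0)/(13/4−0) = 5/4
max v = 65/8 over t∈[13/2,7] → v_max = 65/8
check: 65/8·(13/2+1/2) = 455/8 ✓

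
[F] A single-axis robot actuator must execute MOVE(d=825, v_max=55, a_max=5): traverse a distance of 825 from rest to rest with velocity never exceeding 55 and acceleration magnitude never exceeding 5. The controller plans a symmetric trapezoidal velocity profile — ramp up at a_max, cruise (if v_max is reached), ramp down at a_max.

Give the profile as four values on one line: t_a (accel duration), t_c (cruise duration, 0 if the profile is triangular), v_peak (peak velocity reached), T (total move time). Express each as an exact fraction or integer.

t_a=11 t_c=4 v_peak=55 T=26

(v_max)²/a_max = 55²/5 = 605
825 ≥ 605 ⇒ cruise phase
t_a = 55/5 = 11; v_peak = 55
d_cruise = 825 − 605 = 220; t_c = 220/55 = 4
T = 2·11 + 4 = 26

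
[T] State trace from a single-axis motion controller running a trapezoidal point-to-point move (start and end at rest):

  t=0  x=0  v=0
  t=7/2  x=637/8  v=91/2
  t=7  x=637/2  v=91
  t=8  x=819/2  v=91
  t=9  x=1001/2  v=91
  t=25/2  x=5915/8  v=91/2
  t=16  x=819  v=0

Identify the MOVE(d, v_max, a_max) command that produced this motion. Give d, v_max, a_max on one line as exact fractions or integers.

final state: t=16, x=819, v=0 → d = 819
a_max = (91/2−0)/(7/2−0) = 13
max v = 91 over t∈[7,9] → v_max = 91
check: 91·(7+2) = 819 ✓

d=819 v_max=91 a_max=13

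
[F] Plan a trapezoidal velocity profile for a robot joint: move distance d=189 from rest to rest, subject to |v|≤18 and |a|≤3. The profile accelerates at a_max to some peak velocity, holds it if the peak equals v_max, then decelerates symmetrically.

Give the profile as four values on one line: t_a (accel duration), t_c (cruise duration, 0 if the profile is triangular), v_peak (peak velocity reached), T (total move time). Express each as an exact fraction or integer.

vₘ²/aₘ = 18²/3 = 108
189 ≥ 108 so v_max reached
t_a = 18/3 = 6; v_peak = 18
d_cruise = 189 − 108 = 81; t_c = 81/18 = 9/2
T = 2·6 + 9/2 = 33/2

t_a=6 t_c=9/2 v_peak=18 T=33/2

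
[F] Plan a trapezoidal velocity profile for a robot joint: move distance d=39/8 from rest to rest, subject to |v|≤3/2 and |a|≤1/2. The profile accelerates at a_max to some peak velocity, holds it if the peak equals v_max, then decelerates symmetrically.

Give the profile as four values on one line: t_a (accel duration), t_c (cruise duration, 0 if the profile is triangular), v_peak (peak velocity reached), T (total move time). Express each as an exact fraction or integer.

t_a=3 t_c=1/4 v_peak=3/2 T=25/4

vₘ²/aₘ = (3/2)²/(1/2) = 9/2
39/8 ≥ 9/2 → trapezoidal
t_a = (3/2)/(1/2) = 3; v_peak = 3/2
d_cruise = 39/8 − 9/2 = 3/8; t_c = (3/8)/(3/2) = 1/4
T = 2·3 + 1/4 = 25/4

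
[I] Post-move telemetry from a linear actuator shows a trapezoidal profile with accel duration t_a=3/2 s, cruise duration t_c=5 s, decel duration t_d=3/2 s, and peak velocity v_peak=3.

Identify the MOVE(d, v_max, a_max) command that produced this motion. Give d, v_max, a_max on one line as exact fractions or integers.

d=39/2 v_max=3 a_max=2

a_max = 3/(3/2) = 2
d_a = ½·3·3/2 = 9/4; d_c = 3·5 = 15
d = 2·9/4 + 15 = 39/2
t_c = 5 > 0 ⇒ limit active, v_max = 3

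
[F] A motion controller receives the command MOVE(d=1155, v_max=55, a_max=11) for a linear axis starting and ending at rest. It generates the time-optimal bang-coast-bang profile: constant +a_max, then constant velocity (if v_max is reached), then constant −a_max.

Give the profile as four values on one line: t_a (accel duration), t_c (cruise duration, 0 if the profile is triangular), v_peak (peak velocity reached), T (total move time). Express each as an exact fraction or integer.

t_a=5 t_c=16 v_peak=55 T=26

(v_max)²/a_max = 55²/11 = 275
1155 ≥ 275 ⇒ cruise phase
t_a = 55/11 = 5; v_peak = 55
d_cruise = 1155 − 275 = 880; t_c = 880/55 = 16
T = 2·5 + 16 = 26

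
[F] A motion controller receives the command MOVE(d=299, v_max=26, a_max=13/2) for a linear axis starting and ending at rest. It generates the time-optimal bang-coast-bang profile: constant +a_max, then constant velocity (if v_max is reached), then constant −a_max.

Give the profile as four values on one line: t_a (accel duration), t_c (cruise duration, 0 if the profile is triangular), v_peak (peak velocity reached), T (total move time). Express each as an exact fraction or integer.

t_a=4 t_c=15/2 v_peak=26 T=31/2

vₘ²/aₘ = 26²/(13/2) = 104
299 ≥ 104 → trapezoidal
t_a = 26/(13/2) = 4; v_peak = 26
d_cruise = 299 − 104 = 195; t_c = 195/26 = 15/2
T = 2·4 + 15/2 = 31/2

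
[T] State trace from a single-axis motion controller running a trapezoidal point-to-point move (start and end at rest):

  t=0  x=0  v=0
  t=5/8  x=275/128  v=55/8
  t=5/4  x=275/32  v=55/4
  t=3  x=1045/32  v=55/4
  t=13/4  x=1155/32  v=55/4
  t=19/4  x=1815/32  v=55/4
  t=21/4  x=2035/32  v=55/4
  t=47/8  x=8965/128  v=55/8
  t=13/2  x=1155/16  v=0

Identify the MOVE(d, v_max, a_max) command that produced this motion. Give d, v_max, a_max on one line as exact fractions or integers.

final state: t=13/2, x=1155/16, v=0 → d = 1155/16
a_max = (55/8−0)/(5/8−0) = 11
max v = 55/4 over t∈[5/4,21/4] → v_max = 55/4
check: 55/4·(5/4+4) = 1155/16 ✓

d=1155/16 v_max=55/4 a_max=11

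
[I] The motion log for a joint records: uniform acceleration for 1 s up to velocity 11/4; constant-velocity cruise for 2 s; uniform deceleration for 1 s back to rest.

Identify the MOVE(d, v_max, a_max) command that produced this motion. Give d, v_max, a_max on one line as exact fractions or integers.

d=33/4 v_max=11/4 a_max=11/4

a_max = (11/4)/1 = 11/4
d_a = ½·11/4·1 = 11/8; d_c = 11/4·2 = 11/2
d = 2·11/8 + 11/2 = 33/4
t_c = 2 > 0 ⇒ limit active, v_max = 11/4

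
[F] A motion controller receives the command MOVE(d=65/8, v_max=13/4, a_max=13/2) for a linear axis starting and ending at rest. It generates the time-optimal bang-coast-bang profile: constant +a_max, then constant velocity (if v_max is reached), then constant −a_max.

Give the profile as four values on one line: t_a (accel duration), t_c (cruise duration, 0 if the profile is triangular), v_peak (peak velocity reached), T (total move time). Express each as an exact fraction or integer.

v_max²/a_max = (13/4)²/(13/2) = 13/8
65/8 ≥ 13/8 so v_max reached
t_a = (13/4)/(13/2) = 1/2; v_peak = 13/4
d_cruise = 65/8 − 13/8 = 13/2; t_c = (13/2)/(13/4) = 2
T = 2·1/2 + 2 = 3

t_a=1/2 t_c=2 v_peak=13/4 T=3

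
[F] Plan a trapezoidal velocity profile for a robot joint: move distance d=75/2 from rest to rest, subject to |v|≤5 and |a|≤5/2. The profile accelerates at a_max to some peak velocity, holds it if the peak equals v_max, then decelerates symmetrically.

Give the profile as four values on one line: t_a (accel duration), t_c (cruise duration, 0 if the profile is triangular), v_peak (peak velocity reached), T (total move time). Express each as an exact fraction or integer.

v_max²/a_max = 5²/(5/2) = 10
75/2 ≥ 10 so v_max reached
t_a = 5/(5/2) = 2; v_peak = 5
d_cruise = 75/2 − 10 = 55/2; t_c = (55/2)/5 = 11/2
T = 2·2 + 11/2 = 19/2

t_a=2 t_c=11/2 v_peak=5 T=19/2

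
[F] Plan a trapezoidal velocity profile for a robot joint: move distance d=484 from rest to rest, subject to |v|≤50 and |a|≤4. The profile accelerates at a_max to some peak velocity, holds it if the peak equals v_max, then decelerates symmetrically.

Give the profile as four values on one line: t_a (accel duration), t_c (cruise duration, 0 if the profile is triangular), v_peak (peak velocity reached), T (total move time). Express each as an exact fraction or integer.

v_max²/a_max = 50²/4 = 625
484 < 625 so t_c = 0
v_peak = √(484·4) = √1936 = 44
t_a = 44/4 = 11; t_c = 0
T = 2·11 = 22

t_a=11 t_c=0 v_peak=44 T=22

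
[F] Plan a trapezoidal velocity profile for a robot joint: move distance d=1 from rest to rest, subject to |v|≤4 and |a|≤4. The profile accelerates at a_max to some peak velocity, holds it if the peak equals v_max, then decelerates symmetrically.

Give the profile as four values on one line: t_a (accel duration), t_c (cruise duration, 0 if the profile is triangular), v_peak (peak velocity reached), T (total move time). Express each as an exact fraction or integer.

v_max²/a_max = 4²/4 = 4
1 < 4 → triangular
v_peak = √(1·4) = √4 = 2
t_a = 2/4 = 1/2; t_c = 0
T = 2·1/2 = 1

t_a=1/2 t_c=0 v_peak=2 T=1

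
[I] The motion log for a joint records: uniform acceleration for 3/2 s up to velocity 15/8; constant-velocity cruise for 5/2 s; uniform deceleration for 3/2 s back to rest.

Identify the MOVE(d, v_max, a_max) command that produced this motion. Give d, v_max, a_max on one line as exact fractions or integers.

a_max = (15/8)/(3/2) = 5/4
d_a = ½·15/8·3/2 = 45/32; d_c = 15/8·5/2 = 75/16
d = 2·45/32 + 75/16 = 15/2
t_c = 5/2 > 0 so v_max = 15/8

d=15/2 v_max=15/8 a_max=5/4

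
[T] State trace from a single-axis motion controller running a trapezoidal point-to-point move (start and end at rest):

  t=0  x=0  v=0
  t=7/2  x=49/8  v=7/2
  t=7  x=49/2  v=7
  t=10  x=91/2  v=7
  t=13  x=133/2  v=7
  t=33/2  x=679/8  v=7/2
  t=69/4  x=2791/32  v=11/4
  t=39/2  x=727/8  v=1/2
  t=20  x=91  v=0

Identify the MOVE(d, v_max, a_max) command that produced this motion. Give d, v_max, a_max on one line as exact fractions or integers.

d=91 v_max=7 a_max=1

final state: t=20, x=91, v=0 → d = 91
a_max = (7/2−0)/(7/2−0) = 1
max v = 7 over t∈[7,13] → v_max = 7
check: 7·(7+6) = 91 ✓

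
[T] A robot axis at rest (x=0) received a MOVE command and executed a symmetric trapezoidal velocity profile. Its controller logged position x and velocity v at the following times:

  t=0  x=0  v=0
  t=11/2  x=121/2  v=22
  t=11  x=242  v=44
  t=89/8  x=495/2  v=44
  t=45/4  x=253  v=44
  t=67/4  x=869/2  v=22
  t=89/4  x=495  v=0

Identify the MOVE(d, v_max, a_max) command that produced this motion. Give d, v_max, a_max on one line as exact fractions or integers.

d=495 v_max=44 a_max=4

final state: t=89/4, x=495, v=0 → d = 495
a_max = (22−0)/(11/2−0) = 4
max v = 44 over t∈[11,45/4] → v_max = 44
check: 44·(11+1/4) = 495 ✓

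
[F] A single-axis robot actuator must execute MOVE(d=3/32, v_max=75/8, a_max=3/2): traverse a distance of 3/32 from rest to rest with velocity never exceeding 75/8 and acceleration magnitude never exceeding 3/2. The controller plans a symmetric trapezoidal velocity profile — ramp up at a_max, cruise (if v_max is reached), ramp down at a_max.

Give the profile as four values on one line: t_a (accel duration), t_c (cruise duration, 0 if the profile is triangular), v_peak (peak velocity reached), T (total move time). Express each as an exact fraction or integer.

(v_max)²/a_max = (75/8)²/(3/2) = 1875/32
3/32 < 1875/32 so t_c = 0
v_peak = √(3/32·3/2) = √(9/64) = 3/8
t_a = (3/8)/(3/2) = 1/4; t_c = 0
T = 2·1/4 = 1/2

t_a=1/4 t_c=0 v_peak=3/8 T=1/2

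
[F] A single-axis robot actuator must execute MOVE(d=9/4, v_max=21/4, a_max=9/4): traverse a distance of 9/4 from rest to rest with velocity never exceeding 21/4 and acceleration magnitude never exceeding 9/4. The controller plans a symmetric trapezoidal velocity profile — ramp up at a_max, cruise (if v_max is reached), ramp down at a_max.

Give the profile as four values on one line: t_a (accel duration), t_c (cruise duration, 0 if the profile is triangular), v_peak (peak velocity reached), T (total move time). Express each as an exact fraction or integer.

t_a=1 t_c=0 v_peak=9/4 T=2

vₘ²/aₘ = (21/4)²/(9/4) = 49/4
9/4 < 49/4 → triangular
v_peak = √(9/4·9/4) = √(81/16) = 9/4
t_a = (9/4)/(9/4) = 1; t_c = 0
T = 2·1 = 2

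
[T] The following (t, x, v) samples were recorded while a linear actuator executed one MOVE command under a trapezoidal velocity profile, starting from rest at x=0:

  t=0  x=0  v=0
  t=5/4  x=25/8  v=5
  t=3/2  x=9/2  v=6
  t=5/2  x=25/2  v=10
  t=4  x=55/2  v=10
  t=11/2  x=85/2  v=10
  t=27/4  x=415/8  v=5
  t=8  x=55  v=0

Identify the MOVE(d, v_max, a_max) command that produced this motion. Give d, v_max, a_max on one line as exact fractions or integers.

d=55 v_max=10 a_max=4

final state: t=8, x=55, v=0 → d = 55
a_max = (5−0)/(5/4−0) = 4
max v = 10 over t∈[5/2,11/2] → v_max = 10
check: 10·(5/2+3) = 55 ✓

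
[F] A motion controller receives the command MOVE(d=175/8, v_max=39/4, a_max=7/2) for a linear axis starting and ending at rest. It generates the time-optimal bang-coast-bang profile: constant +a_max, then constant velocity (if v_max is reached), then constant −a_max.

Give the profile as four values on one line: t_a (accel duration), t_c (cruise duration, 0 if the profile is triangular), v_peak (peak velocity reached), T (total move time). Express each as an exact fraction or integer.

t_a=5/2 t_c=0 v_peak=35/4 T=5

(v_max)²/a_max = (39/4)²/(7/2) = 1521/56
175/8 < 1521/56 → triangular
v_peak = √(175/8·7/2) = √(1225/16) = 35/4
t_a = (35/4)/(7/2) = 5/2; t_c = 0
T = 2·5/2 = 5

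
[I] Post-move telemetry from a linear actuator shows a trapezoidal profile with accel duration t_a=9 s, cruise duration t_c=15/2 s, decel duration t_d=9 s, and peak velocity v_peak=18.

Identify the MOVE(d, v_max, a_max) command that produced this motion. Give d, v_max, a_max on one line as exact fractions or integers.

a_max = 18/9 = 2
d_a = ½·18·9 = 81; d_c = 18·15/2 = 135
d = 2·81 + 135 = 297
t_c = 15/2 > 0 → v_max = v_peak = 18

d=297 v_max=18 a_max=2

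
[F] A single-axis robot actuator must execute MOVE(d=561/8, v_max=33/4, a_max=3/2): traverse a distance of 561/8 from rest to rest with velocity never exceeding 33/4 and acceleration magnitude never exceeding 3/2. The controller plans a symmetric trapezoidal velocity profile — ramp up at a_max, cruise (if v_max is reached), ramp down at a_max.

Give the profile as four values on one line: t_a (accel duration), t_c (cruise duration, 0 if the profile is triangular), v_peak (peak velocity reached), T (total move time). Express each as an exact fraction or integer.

v_max²/a_max = (33/4)²/(3/2) = 363/8
561/8 ≥ 363/8 so v_max reached
t_a = (33/4)/(3/2) = 11/2; v_peak = 33/4
d_cruise = 561/8 − 363/8 = 99/4; t_c = (99/4)/(33/4) = 3
T = 2·11/2 + 3 = 14

t_a=11/2 t_c=3 v_peak=33/4 T=14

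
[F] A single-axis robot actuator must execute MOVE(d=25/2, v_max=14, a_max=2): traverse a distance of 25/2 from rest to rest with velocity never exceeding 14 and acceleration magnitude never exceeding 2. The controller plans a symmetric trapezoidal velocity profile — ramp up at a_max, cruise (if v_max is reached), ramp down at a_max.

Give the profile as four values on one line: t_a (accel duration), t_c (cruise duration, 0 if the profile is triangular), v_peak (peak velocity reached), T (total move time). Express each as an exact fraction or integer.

v_max²/a_max = 14²/2 = 98
25/2 < 98 so t_c = 0
v_peak = √(25/2·2) = √25 = 5
t_a = 5/2; t_c = 0
T = 2·5/2 = 5

t_a=5/2 t_c=0 v_peak=5 T=5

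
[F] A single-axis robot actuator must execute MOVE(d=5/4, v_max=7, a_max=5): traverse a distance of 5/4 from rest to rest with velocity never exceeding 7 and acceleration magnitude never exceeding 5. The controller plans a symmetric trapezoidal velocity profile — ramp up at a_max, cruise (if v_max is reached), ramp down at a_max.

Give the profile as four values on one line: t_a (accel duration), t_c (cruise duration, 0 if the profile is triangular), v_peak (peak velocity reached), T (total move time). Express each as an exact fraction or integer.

vₘ²/aₘ = 7²/5 = 49/5
5/4 < 49/5 so t_c = 0
v_peak = √(5/4·5) = √(25/4) = 5/2
t_a = (5/2)/5 = 1/2; t_c = 0
T = 2·1/2 = 1

t_a=1/2 t_c=0 v_peak=5/2 T=1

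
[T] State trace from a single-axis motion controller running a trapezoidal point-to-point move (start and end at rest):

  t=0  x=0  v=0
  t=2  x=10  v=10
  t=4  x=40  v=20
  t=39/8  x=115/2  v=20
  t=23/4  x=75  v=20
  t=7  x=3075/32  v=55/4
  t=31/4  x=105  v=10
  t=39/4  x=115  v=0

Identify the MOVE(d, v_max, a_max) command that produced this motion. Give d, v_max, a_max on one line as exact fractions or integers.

final state: t=39/4, x=115, v=0 → d = 115
a_max = (10−0)/(2−0) = 5
max v = 20 over t∈[4,23/4] → v_max = 20
check: 20·(4+7/4) = 115 ✓

d=115 v_max=20 a_max=5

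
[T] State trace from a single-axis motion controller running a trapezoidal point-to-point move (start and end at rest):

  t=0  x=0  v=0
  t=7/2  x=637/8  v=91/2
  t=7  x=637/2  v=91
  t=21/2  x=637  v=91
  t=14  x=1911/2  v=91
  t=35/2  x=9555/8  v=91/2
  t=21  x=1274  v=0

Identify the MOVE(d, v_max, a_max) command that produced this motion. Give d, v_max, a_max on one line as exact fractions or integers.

d=1274 v_max=91 a_max=13

final state: t=21, x=1274, v=0 → d = 1274
a_max = (91/2−0)/(7/2−0) = 13
max v = 91 over t∈[7,14] → v_max = 91
check: 91·(7+7) = 1274 ✓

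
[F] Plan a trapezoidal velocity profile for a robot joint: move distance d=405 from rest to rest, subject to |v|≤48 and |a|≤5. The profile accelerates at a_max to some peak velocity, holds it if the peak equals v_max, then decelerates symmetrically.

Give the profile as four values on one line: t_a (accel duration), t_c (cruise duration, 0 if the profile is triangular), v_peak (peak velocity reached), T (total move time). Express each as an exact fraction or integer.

(v_max)²/a_max = 48²/5 = 2304/5
405 < 2304/5 → triangular
v_peak = √(405·5) = √2025 = 45
t_a = 45/5 = 9; t_c = 0
T = 2·9 = 18

t_a=9 t_c=0 v_peak=45 T=18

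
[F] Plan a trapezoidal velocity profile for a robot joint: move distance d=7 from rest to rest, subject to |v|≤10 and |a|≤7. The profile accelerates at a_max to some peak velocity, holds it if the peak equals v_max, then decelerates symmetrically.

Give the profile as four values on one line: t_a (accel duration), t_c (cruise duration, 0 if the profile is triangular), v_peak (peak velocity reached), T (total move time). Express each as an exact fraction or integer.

vₘ²/aₘ = 10²/7 = 100/7
7 < 100/7 ⇒ no cruise
v_peak = √(7·7) = √49 = 7
t_a = 7/7 = 1; t_c = 0
T = 2·1 = 2

t_a=1 t_c=0 v_peak=7 T=2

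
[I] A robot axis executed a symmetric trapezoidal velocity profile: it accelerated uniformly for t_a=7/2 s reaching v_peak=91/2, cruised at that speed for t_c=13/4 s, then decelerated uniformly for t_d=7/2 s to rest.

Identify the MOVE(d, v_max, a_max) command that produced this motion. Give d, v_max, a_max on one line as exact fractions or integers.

a_max = (91/2)/(7/2) = 13
d_a = ½·91/2·7/2 = 637/8; d_c = 91/2·13/4 = 1183/8
d = 2·637/8 + 1183/8 = 2457/8
t_c = 13/4 > 0 ⇒ limit active, v_max = 91/2

d=2457/8 v_max=91/2 a_max=13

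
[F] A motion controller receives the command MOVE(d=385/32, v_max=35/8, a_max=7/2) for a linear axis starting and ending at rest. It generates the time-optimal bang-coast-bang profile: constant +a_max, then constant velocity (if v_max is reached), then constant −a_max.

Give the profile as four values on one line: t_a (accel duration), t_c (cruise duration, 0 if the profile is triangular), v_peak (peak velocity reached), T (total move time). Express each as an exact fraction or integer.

t_a=5/4 t_c=3/2 v_peak=35/8 T=4

vₘ²/aₘ = (35/8)²/(7/2) = 175/32
385/32 ≥ 175/32 so v_max reached
t_a = (35/8)/(7/2) = 5/4; v_peak = 35/8
d_cruise = 385/32 − 175/32 = 105/16; t_c = (105/16)/(35/8) = 3/2
T = 2·5/4 + 3/2 = 4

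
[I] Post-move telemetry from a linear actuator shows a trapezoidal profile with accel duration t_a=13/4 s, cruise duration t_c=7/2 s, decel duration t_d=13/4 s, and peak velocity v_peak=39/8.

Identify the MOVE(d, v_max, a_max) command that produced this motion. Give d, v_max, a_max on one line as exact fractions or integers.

d=1053/32 v_max=39/8 a_max=3/2

a_max = (39/8)/(13/4) = 3/2
d_a = ½·39/8·13/4 = 507/64; d_c = 39/8·7/2 = 273/16
d = 2·507/64 + 273/16 = 1053/32
t_c = 7/2 > 0 ⇒ limit active, v_max = 39/8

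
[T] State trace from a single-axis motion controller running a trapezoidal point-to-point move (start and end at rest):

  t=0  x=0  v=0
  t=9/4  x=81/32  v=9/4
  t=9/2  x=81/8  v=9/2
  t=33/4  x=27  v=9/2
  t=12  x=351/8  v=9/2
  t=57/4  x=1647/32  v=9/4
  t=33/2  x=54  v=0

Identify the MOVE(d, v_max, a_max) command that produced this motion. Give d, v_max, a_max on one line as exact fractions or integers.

final state: t=33/2, x=54, v=0 → d = 54
a_max = (9/4−0)/(9/4−0) = 1
max v = 9/2 over t∈[9/2,12] → v_max = 9/2
check: 9/2·(9/2+15/2) = 54 ✓

d=54 v_max=9/2 a_max=1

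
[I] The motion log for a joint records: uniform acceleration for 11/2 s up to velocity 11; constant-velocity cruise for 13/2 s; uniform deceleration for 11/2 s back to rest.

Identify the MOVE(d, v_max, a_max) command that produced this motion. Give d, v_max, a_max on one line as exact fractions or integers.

d=132 v_max=11 a_max=2

a_max = 11/(11/2) = 2
d_a = ½·11·11/2 = 121/4; d_c = 11·13/2 = 143/2
d = 2·121/4 + 143/2 = 132
t_c = 13/2 > 0 so v_max = 11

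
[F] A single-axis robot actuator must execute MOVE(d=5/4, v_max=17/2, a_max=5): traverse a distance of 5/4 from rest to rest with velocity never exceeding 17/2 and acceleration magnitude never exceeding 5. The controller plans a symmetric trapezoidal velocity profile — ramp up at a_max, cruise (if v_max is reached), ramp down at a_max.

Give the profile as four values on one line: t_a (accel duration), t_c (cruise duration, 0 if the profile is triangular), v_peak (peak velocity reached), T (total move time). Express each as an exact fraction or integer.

t_a=1/2 t_c=0 v_peak=5/2 T=1

vₘ²/aₘ = (17/2)²/5 = 289/20
5/4 < 289/20 ⇒ no cruise
v_peak = √(5/4·5) = √(25/4) = 5/2
t_a = (5/2)/5 = 1/2; t_c = 0
T = 2·1/2 = 1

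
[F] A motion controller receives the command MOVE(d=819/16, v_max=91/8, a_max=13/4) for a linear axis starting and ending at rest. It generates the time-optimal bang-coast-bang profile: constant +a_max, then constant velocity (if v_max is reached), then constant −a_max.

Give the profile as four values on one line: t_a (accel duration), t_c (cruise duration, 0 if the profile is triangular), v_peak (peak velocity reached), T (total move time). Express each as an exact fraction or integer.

t_a=7/2 t_c=1 v_peak=91/8 T=8

v_max²/a_max = (91/8)²/(13/4) = 637/16
819/16 ≥ 637/16 so v_max reached
t_a = (91/8)/(13/4) = 7/2; v_peak = 91/8
d_cruise = 819/16 − 637/16 = 91/8; t_c = (91/8)/(91/8) = 1
T = 2·7/2 + 1 = 8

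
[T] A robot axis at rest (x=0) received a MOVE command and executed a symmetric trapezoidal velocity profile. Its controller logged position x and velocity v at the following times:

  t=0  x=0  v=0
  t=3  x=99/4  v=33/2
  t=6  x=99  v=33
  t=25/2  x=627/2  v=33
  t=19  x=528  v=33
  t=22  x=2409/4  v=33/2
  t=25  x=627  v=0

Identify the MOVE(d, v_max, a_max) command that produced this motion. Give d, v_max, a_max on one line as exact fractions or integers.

final state: t=25, x=627, v=0 → d = 627
a_max = (33/2−0)/(3−0) = 11/2
max v = 33 over t∈[6,19] → v_max = 33
check: 33·(6+13) = 627 ✓

d=627 v_max=33 a_max=11/2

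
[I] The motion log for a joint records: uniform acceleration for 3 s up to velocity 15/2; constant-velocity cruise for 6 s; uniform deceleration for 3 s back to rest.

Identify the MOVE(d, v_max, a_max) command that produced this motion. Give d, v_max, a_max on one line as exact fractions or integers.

a_max = (15/2)/3 = 5/2
d_a = ½·15/2·3 = 45/4; d_c = 15/2·6 = 45
d = 2·45/4 + 45 = 135/2
t_c = 6 > 0 ⇒ limit active, v_max = 15/2

d=135/2 v_max=15/2 a_max=5/2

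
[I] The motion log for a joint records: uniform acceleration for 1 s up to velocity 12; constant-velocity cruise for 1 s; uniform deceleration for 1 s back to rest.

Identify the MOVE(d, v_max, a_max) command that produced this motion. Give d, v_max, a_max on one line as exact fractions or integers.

d=24 v_max=12 a_max=12

a_max = 12/1 = 12
d_a = ½·12·1 = 6; d_c = 12·1 = 12
d = 2·6 + 12 = 24
t_c = 1 > 0 ⇒ limit active, v_max = 12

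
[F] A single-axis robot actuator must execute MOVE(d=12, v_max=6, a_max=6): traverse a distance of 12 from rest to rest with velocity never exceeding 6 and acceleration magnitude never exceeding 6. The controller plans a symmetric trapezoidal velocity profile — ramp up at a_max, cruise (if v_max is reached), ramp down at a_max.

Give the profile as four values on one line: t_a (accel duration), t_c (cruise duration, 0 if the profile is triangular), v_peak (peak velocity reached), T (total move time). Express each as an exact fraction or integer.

t_a=1 t_c=1 v_peak=6 T=3

v_max²/a_max = 6²/6 = 6
12 ≥ 6 ⇒ cruise phase
t_a = 6/6 = 1; v_peak = 6
d_cruise = 12 − 6 = 6; t_c = 6/6 = 1
T = 2·1 + 1 = 3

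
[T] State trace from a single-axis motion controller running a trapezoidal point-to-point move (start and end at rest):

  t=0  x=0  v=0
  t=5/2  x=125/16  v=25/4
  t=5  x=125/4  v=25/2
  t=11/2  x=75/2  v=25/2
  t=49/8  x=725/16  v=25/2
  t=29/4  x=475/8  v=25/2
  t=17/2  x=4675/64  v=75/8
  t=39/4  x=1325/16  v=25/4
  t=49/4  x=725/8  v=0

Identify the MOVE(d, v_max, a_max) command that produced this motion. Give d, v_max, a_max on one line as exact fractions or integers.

final state: t=49/4, x=725/8, v=0 → d = 725/8
a_max = (25/4−0)/(5/2−0) = 5/2
max v = 25/2 over t∈[5,29/4] → v_max = 25/2
check: 25/2·(5+9/4) = 725/8 ✓

d=725/8 v_max=25/2 a_max=5/2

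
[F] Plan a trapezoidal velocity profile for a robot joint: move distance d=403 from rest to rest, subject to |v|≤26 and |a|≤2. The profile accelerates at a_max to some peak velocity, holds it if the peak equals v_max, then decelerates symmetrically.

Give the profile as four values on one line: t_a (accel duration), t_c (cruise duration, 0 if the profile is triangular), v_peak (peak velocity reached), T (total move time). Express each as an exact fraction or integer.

v_max²/a_max = 26²/2 = 338
403 ≥ 338 so v_max reached
t_a = 26/2 = 13; v_peak = 26
d_cruise = 403 − 338 = 65; t_c = 65/26 = 5/2
T = 2·13 + 5/2 = 57/2

t_a=13 t_c=5/2 v_peak=26 T=57/2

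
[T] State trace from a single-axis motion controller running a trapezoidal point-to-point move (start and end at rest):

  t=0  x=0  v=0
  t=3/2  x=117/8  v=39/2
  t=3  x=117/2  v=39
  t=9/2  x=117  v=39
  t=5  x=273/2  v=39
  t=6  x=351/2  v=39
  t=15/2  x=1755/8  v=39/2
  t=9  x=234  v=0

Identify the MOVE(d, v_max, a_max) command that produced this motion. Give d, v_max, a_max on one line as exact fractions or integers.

d=234 v_max=39 a_max=13

final state: t=9, x=234, v=0 → d = 234
a_max = (39/2−0)/(3/2−0) = 13
max v = 39 over t∈[3,6] → v_max = 39
check: 39·(3+3) = 234 ✓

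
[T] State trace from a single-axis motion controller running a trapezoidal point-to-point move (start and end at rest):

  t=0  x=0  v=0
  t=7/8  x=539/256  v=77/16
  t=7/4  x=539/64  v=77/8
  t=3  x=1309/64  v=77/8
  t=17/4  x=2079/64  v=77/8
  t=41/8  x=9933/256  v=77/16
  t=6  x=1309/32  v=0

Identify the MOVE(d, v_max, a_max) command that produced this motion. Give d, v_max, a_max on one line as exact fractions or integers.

final state: t=6, x=1309/32, v=0 → d = 1309/32
a_max = (77/16−0)/(7/8−0) = 11/2
max v = 77/8 over t∈[7/4,17/4] → v_max = 77/8
check: 77/8·(7/4+5/2) = 1309/32 ✓

d=1309/32 v_max=77/8 a_max=11/2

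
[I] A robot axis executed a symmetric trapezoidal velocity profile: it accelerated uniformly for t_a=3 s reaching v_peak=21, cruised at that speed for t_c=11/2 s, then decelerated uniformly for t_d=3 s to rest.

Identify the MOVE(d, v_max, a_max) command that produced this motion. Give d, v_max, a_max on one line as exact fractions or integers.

d=357/2 v_max=21 a_max=7

a_max = 21/3 = 7
d_a = ½·21·3 = 63/2; d_c = 21·11/2 = 231/2
d = 2·63/2 + 231/2 = 357/2
t_c = 11/2 > 0 ⇒ limit active, v_max = 21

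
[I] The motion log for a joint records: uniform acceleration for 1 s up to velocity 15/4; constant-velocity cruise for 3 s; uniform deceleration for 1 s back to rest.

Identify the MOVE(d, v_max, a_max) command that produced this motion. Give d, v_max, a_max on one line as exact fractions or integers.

d=15 v_max=15/4 a_max=15/4

a_max = (15/4)/1 = 15/4
d_a = ½·15/4·1 = 15/8; d_c = 15/4·3 = 45/4
d = 2·15/8 + 45/4 = 15
t_c = 3 > 0 so v_max = 15/4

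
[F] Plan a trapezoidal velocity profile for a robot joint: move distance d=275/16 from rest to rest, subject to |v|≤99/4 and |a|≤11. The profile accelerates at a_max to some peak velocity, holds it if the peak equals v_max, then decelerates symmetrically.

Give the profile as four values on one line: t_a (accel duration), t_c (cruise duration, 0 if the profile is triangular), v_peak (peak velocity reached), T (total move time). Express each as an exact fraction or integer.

(v_max)²/a_max = (99/4)²/11 = 891/16
275/16 < 891/16 → triangular
v_peak = √(275/16·11) = √(3025/16) = 55/4
t_a = (55/4)/11 = 5/4; t_c = 0
T = 2·5/4 = 5/2

t_a=5/4 t_c=0 v_peak=55/4 T=5/2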